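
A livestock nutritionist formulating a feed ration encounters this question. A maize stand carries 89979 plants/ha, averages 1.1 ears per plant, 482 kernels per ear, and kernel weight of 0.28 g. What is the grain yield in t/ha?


Y = density * ears * kernels * kw
  = 89979 * 1.1 * 482 * 0.28 g/ha
  = 13357922.42 g/ha
  = 13357.92 kg/ha = 13.36 t/ha


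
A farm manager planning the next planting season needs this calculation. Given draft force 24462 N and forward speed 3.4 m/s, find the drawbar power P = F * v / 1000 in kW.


P = F * v / 1000
  = 24462 * 3.4 / 1000
  = 83170.80 / 1000
  = 83.17 kW


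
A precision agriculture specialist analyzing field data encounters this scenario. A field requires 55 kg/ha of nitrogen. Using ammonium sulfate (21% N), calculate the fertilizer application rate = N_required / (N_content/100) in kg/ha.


Rate = N_required / (N_content / 100)
     = 55 / (21 / 100)
     = 55 / 0.21
     = 261.90 kg/ha


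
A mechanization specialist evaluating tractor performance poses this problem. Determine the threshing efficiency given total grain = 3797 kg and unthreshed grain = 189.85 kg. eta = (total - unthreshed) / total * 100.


eta = (total - unthreshed) / total * 100
    = (3797 - 189.85) / 3797 * 100
    = 3607.15 / 3797 * 100
    = 95%


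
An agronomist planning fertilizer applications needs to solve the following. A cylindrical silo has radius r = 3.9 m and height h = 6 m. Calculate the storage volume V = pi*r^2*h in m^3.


V = pi * r^2 * h
  = pi * 3.9^2 * 6
  = pi * 15.21 * 6
  = 286.70 m^3


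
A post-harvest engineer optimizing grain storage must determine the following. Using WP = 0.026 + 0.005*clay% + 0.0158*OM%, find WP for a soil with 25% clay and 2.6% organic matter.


WP = 0.026 + 0.005*25 + 0.0158*2.6
   = 0.026 + 0.1250 + 0.0411
   = 0.1921


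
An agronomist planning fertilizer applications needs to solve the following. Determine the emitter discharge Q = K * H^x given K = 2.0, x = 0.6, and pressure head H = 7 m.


Q = K * H^x
  = 2.0 * 7^0.6
  = 2.0 * 3.2141
  = 6.43 L/h


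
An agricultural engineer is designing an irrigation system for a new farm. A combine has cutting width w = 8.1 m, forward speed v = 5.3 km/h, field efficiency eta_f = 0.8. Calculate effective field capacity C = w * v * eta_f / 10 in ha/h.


C = w * v * eta_f / 10
  = 8.1 * 5.3 * 0.8 / 10
  = 34.34 / 10
  = 3.43 ha/h


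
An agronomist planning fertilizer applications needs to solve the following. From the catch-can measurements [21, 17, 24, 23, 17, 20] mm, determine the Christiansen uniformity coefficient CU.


xbar = 122 / 6 = 20.333
sum|xi - xbar| = 14
CU = 100 * (1 - 14 / (6 * 20.333))
   = 100 * (1 - 0.1148)
   = 88.52%


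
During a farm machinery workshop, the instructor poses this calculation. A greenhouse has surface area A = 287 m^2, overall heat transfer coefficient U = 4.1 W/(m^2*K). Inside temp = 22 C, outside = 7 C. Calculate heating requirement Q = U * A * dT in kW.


dT = 22 - (7) = 15 K
Q = U * A * dT
  = 4.1 * 287 * 15
  = 17650.50 W = 17.65 kW


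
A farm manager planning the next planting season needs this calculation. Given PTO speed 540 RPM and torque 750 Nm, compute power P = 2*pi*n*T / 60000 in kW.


P = 2*pi*n*T / 60000
  = 2*pi * 540 * 750 / 60000
  = 2544690.05 / 60000
  = 42.41 kW


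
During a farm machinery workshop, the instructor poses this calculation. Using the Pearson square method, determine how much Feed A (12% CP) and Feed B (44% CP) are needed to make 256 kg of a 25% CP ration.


parts_A = CP_b - target = 44 - 25 = 19
parts_B = target - CP_a = 25 - 12 = 13
total_parts = 19 + 13 = 32
Feed A = 256 * 19 / 32 = 152 kg
Feed B = 256 * 13 / 32 = 104 kg

152 kg


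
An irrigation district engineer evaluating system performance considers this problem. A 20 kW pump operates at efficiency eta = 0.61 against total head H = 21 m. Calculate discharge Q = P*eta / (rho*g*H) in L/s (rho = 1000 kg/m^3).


Q = (P * 1000 * eta) / (rho * g * H)
  = (20 * 1000 * 0.61) / (1000 * 9.81 * 21)
  = 12200 / 206010
  = 0.05922 m^3/s = 59.22 L/s


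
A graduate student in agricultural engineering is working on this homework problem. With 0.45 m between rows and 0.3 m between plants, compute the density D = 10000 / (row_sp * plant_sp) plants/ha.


D = 10000 / (row_sp * plant_sp)
  = 10000 / (0.45 * 0.3)
  = 10000 / 0.1350
  = 74074.07 plants/ha


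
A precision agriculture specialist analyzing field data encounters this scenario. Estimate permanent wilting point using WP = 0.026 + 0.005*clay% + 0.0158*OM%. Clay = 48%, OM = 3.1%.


WP = 0.026 + 0.005*48 + 0.0158*3.1
   = 0.026 + 0.2400 + 0.0490
   = 0.3150


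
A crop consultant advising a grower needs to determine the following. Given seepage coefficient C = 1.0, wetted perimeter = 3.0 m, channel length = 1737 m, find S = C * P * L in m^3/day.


S = C * P * L
  = 1.0 * 3.0 * 1737
  = 5211 m^3/day


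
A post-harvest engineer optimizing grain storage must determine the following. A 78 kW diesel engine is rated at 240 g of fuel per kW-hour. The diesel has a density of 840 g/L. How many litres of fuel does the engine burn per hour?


FC = P * BSFC / rho_fuel
   = 78 * 240 / 840
   = 18720 / 840
   = 22.29 L/h


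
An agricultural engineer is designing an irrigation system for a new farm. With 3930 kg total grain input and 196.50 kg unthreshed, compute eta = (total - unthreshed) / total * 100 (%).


eta = (total - unthreshed) / total * 100
    = (3930 - 196.50) / 3930 * 100
    = 3733.50 / 3930 * 100
    = 95%


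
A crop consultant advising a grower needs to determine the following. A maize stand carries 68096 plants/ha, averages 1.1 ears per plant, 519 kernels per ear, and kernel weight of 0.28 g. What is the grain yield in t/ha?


Y = density * ears * kernels * kw
  = 68096 * 1.1 * 519 * 0.28 g/ha
  = 10885281.79 g/ha
  = 10885.28 kg/ha = 10.89 t/ha


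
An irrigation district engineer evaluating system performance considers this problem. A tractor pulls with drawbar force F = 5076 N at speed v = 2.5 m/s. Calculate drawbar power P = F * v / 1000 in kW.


P = F * v / 1000
  = 5076 * 2.5 / 1000
  = 12690 / 1000
  = 12.69 kW


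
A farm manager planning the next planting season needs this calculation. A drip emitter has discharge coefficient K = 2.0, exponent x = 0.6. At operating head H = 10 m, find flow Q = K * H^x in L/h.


Q = K * H^x
  = 2.0 * 10^0.6
  = 2.0 * 3.9811
  = 7.96 L/h


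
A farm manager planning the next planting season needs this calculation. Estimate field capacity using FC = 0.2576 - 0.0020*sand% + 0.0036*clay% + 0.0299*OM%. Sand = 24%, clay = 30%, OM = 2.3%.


FC = 0.2576 - 0.0020*24 + 0.0036*30 + 0.0299*2.3
   = 0.2576 - 0.0480 + 0.1080 + 0.0688
   = 0.3864


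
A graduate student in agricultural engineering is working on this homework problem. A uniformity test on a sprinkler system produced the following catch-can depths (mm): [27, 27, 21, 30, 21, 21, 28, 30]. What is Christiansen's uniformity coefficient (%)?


xbar = 205 / 8 = 25.625
sum|xi - xbar| = 27.750
CU = 100 * (1 - 27.750 / (8 * 25.625))
   = 100 * (1 - 0.1354)
   = 86.46%


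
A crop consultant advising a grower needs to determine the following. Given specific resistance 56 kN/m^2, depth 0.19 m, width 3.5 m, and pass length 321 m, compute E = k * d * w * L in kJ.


E = k * d * w * L
  = 56 * 0.19 * 3.5 * 321
  = 11954.04 kJ


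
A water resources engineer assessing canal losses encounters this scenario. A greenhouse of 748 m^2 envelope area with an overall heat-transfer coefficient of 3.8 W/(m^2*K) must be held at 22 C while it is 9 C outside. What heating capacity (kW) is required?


dT = 22 - (9) = 13 K
Q = U * A * dT
  = 3.8 * 748 * 13
  = 36951.20 W = 36.95 kW


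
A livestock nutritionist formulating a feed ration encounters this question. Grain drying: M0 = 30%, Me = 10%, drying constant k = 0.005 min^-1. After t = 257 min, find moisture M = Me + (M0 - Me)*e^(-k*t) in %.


M = Me + (M0 - Me) * e^(-k*t)
  = 10 + (30 - 10) * e^(-0.005*257)
  = 10 + 20 * e^(-1.285)
  = 10 + 20 * 0.27665
  = 10 + 5.5330
  = 15.53%


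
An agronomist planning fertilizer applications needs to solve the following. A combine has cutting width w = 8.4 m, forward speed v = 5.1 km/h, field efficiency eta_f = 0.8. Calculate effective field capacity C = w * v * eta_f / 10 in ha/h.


C = w * v * eta_f / 10
  = 8.4 * 5.1 * 0.8 / 10
  = 34.27 / 10
  = 3.43 ha/h


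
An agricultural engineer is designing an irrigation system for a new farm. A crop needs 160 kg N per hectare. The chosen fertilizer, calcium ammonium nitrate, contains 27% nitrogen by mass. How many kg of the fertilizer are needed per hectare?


Rate = N_required / (N_content / 100)
     = 160 / (27 / 100)
     = 160 / 0.27
     = 592.59 kg/ha


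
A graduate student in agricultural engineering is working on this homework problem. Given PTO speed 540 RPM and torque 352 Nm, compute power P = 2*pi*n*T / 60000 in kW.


P = 2*pi*n*T / 60000
  = 2*pi * 540 * 352 / 60000
  = 1194307.86 / 60000
  = 19.91 kW


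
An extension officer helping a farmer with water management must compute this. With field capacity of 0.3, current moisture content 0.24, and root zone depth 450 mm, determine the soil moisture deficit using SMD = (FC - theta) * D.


SMD = (FC - theta) * D
    = (0.3 - 0.24) * 450
    = 0.060 * 450
    = 27 mm


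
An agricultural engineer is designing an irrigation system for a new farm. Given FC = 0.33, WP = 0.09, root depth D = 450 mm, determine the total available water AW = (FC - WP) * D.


AW = (FC - WP) * D
   = (0.33 - 0.09) * 450
   = 0.24 * 450
   = 108 mm


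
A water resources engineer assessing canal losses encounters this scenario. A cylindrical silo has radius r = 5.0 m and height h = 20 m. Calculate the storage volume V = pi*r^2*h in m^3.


V = pi * r^2 * h
  = pi * 5.0^2 * 20
  = pi * 25 * 20
  = 1570.80 m^3


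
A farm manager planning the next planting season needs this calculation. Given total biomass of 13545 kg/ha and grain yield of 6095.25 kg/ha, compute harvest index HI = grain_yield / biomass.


HI = grain_yield / biomass
   = 6095.25 / 13545
   = 0.45


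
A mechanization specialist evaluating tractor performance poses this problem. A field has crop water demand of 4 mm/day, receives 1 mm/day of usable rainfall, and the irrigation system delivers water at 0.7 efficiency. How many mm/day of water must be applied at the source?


IWR = (ETc - Pe) / Ea
    = (4 - 1) / 0.7
    = 3 / 0.7
    = 4.29 mm/day


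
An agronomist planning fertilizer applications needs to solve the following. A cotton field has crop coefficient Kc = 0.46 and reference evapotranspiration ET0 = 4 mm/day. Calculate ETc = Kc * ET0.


ETc = Kc * ET0
    = 0.46 * 4
    = 1.84 mm/day


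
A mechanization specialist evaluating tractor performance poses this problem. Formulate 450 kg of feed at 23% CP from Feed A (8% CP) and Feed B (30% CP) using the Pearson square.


parts_A = CP_b - target = 30 - 23 = 7
parts_B = target - CP_a = 23 - 8 = 15
total_parts = 7 + 15 = 22
Feed A = 450 * 7 / 22 = 143.18 kg
Feed B = 450 * 15 / 22 = 306.82 kg

143.18 kg


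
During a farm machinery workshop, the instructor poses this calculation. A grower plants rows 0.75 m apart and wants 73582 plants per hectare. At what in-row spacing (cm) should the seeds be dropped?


spacing = 10000 / (row_sp * density)
        = 10000 / (0.75 * 73582)
        = 10000 / 55186.50
        = 0.18120 m = 18.12 cm


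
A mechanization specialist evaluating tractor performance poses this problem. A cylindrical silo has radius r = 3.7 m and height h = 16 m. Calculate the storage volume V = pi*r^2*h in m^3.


V = pi * r^2 * h
  = pi * 3.7^2 * 16
  = pi * 13.69 * 16
  = 688.13 m^3


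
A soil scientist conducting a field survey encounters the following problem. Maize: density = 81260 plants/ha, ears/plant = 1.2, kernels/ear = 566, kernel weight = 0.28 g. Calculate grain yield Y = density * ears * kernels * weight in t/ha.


Y = density * ears * kernels * kw
  = 81260 * 1.2 * 566 * 0.28 g/ha
  = 15453701.76 g/ha
  = 15453.70 kg/ha = 15.45 t/ha


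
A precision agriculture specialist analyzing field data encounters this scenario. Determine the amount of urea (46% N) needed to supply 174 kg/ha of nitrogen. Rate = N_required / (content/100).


Rate = N_required / (N_content / 100)
     = 174 / (46 / 100)
     = 174 / 0.46
     = 378.26 kg/ha


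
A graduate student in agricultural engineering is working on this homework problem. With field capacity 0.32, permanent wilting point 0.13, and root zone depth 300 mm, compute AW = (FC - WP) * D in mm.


AW = (FC - WP) * D
   = (0.32 - 0.13) * 300
   = 0.19 * 300
   = 57 mm


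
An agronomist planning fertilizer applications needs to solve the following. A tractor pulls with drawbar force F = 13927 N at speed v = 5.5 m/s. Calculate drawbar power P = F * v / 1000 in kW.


P = F * v / 1000
  = 13927 * 5.5 / 1000
  = 76598.50 / 1000
  = 76.60 kW


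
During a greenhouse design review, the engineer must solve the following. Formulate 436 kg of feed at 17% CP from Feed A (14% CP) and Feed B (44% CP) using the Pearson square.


parts_A = CP_b - target = 44 - 17 = 27
parts_B = target - CP_a = 17 - 14 = 3
total_parts = 27 + 3 = 30
Feed A = 436 * 27 / 30 = 392.40 kg
Feed B = 436 * 3 / 30 = 43.60 kg

392.40 kg


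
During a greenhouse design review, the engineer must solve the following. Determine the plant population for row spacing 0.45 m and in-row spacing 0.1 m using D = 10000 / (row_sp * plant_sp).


D = 10000 / (row_sp * plant_sp)
  = 10000 / (0.45 * 0.1)
  = 10000 / 0.0450
  = 222222.22 plants/ha


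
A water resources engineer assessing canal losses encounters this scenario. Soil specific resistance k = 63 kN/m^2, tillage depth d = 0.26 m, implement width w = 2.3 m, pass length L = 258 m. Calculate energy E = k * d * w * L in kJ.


E = k * d * w * L
  = 63 * 0.26 * 2.3 * 258
  = 9719.89 kJ


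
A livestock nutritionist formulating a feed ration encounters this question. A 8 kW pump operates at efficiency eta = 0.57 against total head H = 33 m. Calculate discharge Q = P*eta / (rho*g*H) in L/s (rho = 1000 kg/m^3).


Q = (P * 1000 * eta) / (rho * g * H)
  = (8 * 1000 * 0.57) / (1000 * 9.81 * 33)
  = 4560 / 323730
  = 0.01409 m^3/s = 14.09 L/s


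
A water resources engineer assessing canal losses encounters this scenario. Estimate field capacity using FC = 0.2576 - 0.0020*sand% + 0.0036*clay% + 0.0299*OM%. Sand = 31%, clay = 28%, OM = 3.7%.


FC = 0.2576 - 0.0020*31 + 0.0036*28 + 0.0299*3.7
   = 0.2576 - 0.0620 + 0.1008 + 0.1106
   = 0.4070


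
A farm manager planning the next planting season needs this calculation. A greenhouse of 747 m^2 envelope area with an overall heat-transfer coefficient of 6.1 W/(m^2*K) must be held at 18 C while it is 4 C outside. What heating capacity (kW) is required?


dT = 18 - (4) = 14 K
Q = U * A * dT
  = 6.1 * 747 * 14
  = 63793.80 W = 63.79 kW


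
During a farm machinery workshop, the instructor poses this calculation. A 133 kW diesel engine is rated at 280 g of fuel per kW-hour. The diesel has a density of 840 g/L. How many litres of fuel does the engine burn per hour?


FC = P * BSFC / rho_fuel
   = 133 * 280 / 840
   = 37240 / 840
   = 44.33 L/h


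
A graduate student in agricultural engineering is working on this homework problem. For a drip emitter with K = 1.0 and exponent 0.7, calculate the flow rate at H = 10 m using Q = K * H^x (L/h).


Q = K * H^x
  = 1.0 * 10^0.7
  = 1.0 * 5.0119
  = 5.01 L/h


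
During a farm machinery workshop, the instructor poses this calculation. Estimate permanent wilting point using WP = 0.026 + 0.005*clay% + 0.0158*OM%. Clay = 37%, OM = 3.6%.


WP = 0.026 + 0.005*37 + 0.0158*3.6
   = 0.026 + 0.1850 + 0.0569
   = 0.2679


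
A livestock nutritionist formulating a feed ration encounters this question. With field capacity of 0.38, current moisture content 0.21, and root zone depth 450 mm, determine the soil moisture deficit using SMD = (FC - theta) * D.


SMD = (FC - theta) * D
    = (0.38 - 0.21) * 450
    = 0.170 * 450
    = 76.50 mm


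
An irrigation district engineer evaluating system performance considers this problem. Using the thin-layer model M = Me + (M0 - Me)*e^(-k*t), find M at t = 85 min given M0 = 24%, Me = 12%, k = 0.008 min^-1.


M = Me + (M0 - Me) * e^(-k*t)
  = 12 + (24 - 12) * e^(-0.008*85)
  = 12 + 12 * e^(-0.680)
  = 12 + 12 * 0.50662
  = 12 + 6.0794
  = 18.08%


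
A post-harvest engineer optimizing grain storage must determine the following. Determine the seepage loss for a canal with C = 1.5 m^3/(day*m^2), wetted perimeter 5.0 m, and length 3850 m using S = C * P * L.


S = C * P * L
  = 1.5 * 5.0 * 3850
  = 28875 m^3/day


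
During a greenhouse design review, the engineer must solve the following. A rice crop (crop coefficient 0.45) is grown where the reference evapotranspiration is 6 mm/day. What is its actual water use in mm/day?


ETc = Kc * ET0
    = 0.45 * 6
    = 2.70 mm/day


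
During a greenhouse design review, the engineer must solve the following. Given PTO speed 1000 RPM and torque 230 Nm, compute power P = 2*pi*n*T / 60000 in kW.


P = 2*pi*n*T / 60000
  = 2*pi * 1000 * 230 / 60000
  = 1445132.62 / 60000
  = 24.09 kW


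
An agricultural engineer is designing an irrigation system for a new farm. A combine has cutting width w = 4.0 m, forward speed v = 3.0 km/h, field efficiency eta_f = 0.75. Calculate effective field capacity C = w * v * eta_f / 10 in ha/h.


C = w * v * eta_f / 10
  = 4.0 * 3.0 * 0.75 / 10
  = 9 / 10
  = 0.90 ha/h


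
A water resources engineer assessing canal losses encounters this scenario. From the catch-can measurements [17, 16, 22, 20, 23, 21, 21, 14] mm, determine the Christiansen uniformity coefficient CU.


xbar = 154 / 8 = 19.250
sum|xi - xbar| = 21.500
CU = 100 * (1 - 21.500 / (8 * 19.250))
   = 100 * (1 - 0.1396)
   = 86.04%


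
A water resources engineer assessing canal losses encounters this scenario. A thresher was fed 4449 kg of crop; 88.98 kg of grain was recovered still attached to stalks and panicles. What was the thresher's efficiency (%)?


eta = (total - unthreshed) / total * 100
    = (4449 - 88.98) / 4449 * 100
    = 4360.02 / 4449 * 100
    = 98%


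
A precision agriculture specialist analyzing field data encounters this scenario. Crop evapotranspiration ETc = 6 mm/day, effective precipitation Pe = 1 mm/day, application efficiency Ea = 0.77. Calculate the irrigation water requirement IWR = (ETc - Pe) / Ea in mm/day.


IWR = (ETc - Pe) / Ea
    = (6 - 1) / 0.77
    = 5 / 0.77
    = 6.49 mm/day


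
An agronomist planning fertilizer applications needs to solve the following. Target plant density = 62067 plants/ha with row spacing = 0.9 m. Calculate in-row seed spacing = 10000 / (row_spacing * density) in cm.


spacing = 10000 / (row_sp * density)
        = 10000 / (0.9 * 62067)
        = 10000 / 55860.30
        = 0.17902 m = 17.90 cm


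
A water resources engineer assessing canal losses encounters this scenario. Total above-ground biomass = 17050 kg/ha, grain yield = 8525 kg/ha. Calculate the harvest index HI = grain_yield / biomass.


HI = grain_yield / biomass
   = 8525 / 17050
   = 0.50


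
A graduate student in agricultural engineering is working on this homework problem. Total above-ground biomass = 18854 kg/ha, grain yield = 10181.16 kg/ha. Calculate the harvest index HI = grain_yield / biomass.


HI = grain_yield / biomass
   = 10181.16 / 18854
   = 0.54


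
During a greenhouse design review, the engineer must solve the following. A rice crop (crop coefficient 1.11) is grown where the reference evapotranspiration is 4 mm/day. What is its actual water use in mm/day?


ETc = Kc * ET0
    = 1.11 * 4
    = 4.44 mm/day


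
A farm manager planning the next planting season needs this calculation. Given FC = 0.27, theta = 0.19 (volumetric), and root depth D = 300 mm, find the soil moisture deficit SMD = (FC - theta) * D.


SMD = (FC - theta) * D
    = (0.27 - 0.19) * 300
    = 0.080 * 300
    = 24 mm


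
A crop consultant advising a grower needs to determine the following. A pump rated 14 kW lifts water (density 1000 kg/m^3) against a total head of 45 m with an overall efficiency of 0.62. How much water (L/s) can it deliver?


Q = (P * 1000 * eta) / (rho * g * H)
  = (14 * 1000 * 0.62) / (1000 * 9.81 * 45)
  = 8680 / 441450
  = 0.01966 m^3/s = 19.66 L/s


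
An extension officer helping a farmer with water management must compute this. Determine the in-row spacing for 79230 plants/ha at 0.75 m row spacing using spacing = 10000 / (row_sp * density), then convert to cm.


spacing = 10000 / (row_sp * density)
        = 10000 / (0.75 * 79230)
        = 10000 / 59422.50
        = 0.16829 m = 16.83 cm


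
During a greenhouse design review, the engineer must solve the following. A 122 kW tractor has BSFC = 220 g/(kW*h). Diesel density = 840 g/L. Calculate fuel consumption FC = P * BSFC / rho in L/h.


FC = P * BSFC / rho_fuel
   = 122 * 220 / 840
   = 26840 / 840
   = 31.95 L/h


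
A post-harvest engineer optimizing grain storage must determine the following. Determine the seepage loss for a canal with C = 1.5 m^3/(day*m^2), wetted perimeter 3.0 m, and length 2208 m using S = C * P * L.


S = C * P * L
  = 1.5 * 3.0 * 2208
  = 9936 m^3/day


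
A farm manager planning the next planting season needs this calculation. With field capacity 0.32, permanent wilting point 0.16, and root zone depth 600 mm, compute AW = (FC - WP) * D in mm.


AW = (FC - WP) * D
   = (0.32 - 0.16) * 600
   = 0.16 * 600
   = 96 mm


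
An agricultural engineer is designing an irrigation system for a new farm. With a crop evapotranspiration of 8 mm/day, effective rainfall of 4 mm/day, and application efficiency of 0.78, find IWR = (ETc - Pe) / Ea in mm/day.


IWR = (ETc - Pe) / Ea
    = (8 - 4) / 0.78
    = 4 / 0.78
    = 5.13 mm/day


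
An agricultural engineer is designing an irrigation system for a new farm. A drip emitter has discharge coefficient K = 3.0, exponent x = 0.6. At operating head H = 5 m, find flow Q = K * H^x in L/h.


Q = K * H^x
  = 3.0 * 5^0.6
  = 3.0 * 2.6265
  = 7.88 L/h


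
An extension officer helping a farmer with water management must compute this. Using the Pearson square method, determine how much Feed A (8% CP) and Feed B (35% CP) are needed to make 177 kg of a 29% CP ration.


parts_A = CP_b - target = 35 - 29 = 6
parts_B = target - CP_a = 29 - 8 = 21
total_parts = 6 + 21 = 27
Feed A = 177 * 6 / 27 = 39.33 kg
Feed B = 177 * 21 / 27 = 137.67 kg

39.33 kg


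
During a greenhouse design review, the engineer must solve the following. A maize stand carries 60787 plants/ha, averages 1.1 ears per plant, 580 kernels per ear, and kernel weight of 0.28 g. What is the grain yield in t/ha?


Y = density * ears * kernels * kw
  = 60787 * 1.1 * 580 * 0.28 g/ha
  = 10858989.68 g/ha
  = 10858.99 kg/ha = 10.86 t/ha


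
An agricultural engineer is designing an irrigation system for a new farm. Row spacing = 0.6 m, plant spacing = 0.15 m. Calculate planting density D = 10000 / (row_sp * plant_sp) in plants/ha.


D = 10000 / (row_sp * plant_sp)
  = 10000 / (0.6 * 0.15)
  = 10000 / 0.0900
  = 111111.11 plants/ha


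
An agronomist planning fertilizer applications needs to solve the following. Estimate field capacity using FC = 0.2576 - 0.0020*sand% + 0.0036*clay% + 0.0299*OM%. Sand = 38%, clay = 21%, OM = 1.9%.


FC = 0.2576 - 0.0020*38 + 0.0036*21 + 0.0299*1.9
   = 0.2576 - 0.0760 + 0.0756 + 0.0568
   = 0.3140


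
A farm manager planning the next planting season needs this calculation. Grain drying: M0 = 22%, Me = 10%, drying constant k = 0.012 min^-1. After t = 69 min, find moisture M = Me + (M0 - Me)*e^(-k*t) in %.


M = Me + (M0 - Me) * e^(-k*t)
  = 10 + (22 - 10) * e^(-0.012*69)
  = 10 + 12 * e^(-0.828)
  = 10 + 12 * 0.43692
  = 10 + 5.2431
  = 15.24%


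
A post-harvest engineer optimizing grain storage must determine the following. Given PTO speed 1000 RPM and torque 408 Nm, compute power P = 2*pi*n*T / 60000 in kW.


P = 2*pi*n*T / 60000
  = 2*pi * 1000 * 408 / 60000
  = 2563539.61 / 60000
  = 42.73 kW


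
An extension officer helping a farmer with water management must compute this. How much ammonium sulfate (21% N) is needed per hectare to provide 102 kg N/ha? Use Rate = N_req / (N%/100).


Rate = N_required / (N_content / 100)
     = 102 / (21 / 100)
     = 102 / 0.21
     = 485.71 kg/ha


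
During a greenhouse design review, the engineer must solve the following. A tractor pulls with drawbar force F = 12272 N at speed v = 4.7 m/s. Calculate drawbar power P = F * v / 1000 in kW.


P = F * v / 1000
  = 12272 * 4.7 / 1000
  = 57678.40 / 1000
  = 57.68 kW


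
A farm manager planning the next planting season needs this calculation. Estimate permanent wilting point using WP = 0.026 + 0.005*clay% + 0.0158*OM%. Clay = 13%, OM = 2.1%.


WP = 0.026 + 0.005*13 + 0.0158*2.1
   = 0.026 + 0.0650 + 0.0332
   = 0.1242


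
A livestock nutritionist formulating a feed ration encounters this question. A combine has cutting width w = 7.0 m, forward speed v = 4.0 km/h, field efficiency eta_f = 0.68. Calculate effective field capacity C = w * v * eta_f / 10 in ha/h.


C = w * v * eta_f / 10
  = 7.0 * 4.0 * 0.68 / 10
  = 19.04 / 10
  = 1.90 ha/h


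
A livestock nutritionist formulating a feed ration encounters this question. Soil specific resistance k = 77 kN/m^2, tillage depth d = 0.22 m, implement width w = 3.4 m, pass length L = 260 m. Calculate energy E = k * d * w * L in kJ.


E = k * d * w * L
  = 77 * 0.22 * 3.4 * 260
  = 14974.96 kJ


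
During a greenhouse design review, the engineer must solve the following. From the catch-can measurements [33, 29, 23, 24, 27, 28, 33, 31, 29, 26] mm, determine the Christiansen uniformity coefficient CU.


xbar = 283 / 10 = 28.300
sum|xi - xbar| = 27
CU = 100 * (1 - 27 / (10 * 28.300))
   = 100 * (1 - 0.0954)
   = 90.46%


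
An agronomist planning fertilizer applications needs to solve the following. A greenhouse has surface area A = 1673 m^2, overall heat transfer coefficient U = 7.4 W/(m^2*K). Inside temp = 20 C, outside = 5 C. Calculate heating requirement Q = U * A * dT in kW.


dT = 20 - (5) = 15 K
Q = U * A * dT
  = 7.4 * 1673 * 15
  = 185703 W = 185.70 kW


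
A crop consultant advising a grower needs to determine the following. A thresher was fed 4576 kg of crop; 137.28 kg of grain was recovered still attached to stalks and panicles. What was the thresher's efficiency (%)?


eta = (total - unthreshed) / total * 100
    = (4576 - 137.28) / 4576 * 100
    = 4438.72 / 4576 * 100
    = 97%


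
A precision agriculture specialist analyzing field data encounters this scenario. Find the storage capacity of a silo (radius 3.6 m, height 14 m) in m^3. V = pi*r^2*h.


V = pi * r^2 * h
  = pi * 3.6^2 * 14
  = pi * 12.96 * 14
  = 570.01 m^3


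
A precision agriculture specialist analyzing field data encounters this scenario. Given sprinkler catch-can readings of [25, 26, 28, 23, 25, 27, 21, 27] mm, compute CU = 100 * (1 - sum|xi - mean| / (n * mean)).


xbar = 202 / 8 = 25.250
sum|xi - xbar| = 14
CU = 100 * (1 - 14 / (8 * 25.250))
   = 100 * (1 - 0.0693)
   = 93.07%


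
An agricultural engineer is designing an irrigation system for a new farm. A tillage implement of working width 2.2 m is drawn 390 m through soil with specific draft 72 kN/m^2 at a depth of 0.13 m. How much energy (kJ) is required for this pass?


E = k * d * w * L
  = 72 * 0.13 * 2.2 * 390
  = 8030.88 kJ


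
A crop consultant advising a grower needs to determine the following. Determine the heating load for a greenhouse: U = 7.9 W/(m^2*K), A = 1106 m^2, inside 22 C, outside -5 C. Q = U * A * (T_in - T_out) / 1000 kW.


dT = 22 - (-5) = 27 K
Q = U * A * dT
  = 7.9 * 1106 * 27
  = 235909.80 W = 235.91 kW


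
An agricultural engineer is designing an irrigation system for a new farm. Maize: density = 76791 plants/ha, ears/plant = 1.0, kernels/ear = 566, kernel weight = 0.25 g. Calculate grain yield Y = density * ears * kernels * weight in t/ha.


Y = density * ears * kernels * kw
  = 76791 * 1.0 * 566 * 0.25 g/ha
  = 10865926.50 g/ha
  = 10865.93 kg/ha = 10.87 t/ha


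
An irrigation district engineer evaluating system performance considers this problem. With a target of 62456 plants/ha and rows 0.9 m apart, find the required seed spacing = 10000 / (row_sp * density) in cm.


spacing = 10000 / (row_sp * density)
        = 10000 / (0.9 * 62456)
        = 10000 / 56210.40
        = 0.17790 m = 17.79 cm


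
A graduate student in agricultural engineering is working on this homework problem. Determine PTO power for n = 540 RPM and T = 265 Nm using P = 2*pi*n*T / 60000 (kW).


P = 2*pi*n*T / 60000
  = 2*pi * 540 * 265 / 60000
  = 899123.82 / 60000
  = 14.99 kW


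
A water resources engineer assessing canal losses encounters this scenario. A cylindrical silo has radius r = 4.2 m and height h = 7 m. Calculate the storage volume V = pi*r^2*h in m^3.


V = pi * r^2 * h
  = pi * 4.2^2 * 7
  = pi * 17.64 * 7
  = 387.92 m^3


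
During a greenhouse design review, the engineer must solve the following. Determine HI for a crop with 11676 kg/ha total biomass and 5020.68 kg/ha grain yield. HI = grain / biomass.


HI = grain_yield / biomass
   = 5020.68 / 11676
   = 0.43


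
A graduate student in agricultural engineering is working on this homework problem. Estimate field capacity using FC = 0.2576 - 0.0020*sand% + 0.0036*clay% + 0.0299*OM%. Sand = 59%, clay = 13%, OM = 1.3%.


FC = 0.2576 - 0.0020*59 + 0.0036*13 + 0.0299*1.3
   = 0.2576 - 0.1180 + 0.0468 + 0.0389
   = 0.2253


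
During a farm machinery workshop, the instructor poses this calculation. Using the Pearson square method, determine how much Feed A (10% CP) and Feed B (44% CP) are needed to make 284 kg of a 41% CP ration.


parts_A = CP_b - target = 44 - 41 = 3
parts_B = target - CP_a = 41 - 10 = 31
total_parts = 3 + 31 = 34
Feed A = 284 * 3 / 34 = 25.06 kg
Feed B = 284 * 31 / 34 = 258.94 kg

25.06 kg


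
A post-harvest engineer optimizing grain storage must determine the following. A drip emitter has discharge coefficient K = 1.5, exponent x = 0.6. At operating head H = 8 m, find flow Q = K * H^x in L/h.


Q = K * H^x
  = 1.5 * 8^0.6
  = 1.5 * 3.4822
  = 5.22 L/h


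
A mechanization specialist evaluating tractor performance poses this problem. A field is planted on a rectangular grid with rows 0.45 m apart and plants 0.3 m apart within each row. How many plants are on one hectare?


D = 10000 / (row_sp * plant_sp)
  = 10000 / (0.45 * 0.3)
  = 10000 / 0.1350
  = 74074.07 plants/ha


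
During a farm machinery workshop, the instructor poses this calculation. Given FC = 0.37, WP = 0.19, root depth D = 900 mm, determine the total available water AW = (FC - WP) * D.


AW = (FC - WP) * D
   = (0.37 - 0.19) * 900
   = 0.18 * 900
   = 162 mm


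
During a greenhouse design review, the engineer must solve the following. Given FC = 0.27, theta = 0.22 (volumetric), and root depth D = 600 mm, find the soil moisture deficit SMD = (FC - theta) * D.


SMD = (FC - theta) * D
    = (0.27 - 0.22) * 600
    = 0.050 * 600
    = 30 mm


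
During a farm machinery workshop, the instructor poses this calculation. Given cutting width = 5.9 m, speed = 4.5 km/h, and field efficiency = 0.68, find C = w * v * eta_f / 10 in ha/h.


C = w * v * eta_f / 10
  = 5.9 * 4.5 * 0.68 / 10
  = 18.05 / 10
  = 1.81 ha/h


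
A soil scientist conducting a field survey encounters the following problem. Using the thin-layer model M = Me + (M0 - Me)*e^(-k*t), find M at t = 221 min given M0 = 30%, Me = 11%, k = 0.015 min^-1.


M = Me + (M0 - Me) * e^(-k*t)
  = 11 + (30 - 11) * e^(-0.015*221)
  = 11 + 19 * e^(-3.315)
  = 11 + 19 * 0.03633
  = 11 + 0.6903
  = 11.69%


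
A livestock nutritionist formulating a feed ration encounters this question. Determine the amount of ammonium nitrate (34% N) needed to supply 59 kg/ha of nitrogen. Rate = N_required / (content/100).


Rate = N_required / (N_content / 100)
     = 59 / (34 / 100)
     = 59 / 0.34
     = 173.53 kg/ha


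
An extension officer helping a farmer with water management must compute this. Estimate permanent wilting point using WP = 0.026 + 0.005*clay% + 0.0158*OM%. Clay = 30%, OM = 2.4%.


WP = 0.026 + 0.005*30 + 0.0158*2.4
   = 0.026 + 0.1500 + 0.0379
   = 0.2139


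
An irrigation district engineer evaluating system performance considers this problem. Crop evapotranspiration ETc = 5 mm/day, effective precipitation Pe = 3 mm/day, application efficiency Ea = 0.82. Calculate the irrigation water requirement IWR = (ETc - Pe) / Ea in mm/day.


IWR = (ETc - Pe) / Ea
    = (5 - 3) / 0.82
    = 2 / 0.82
    = 2.44 mm/day


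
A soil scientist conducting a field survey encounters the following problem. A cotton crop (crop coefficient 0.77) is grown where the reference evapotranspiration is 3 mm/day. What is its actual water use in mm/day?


ETc = Kc * ET0
    = 0.77 * 3
    = 2.31 mm/day


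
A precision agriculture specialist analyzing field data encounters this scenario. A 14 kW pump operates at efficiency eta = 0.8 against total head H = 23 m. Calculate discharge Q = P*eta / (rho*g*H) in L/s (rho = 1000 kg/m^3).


Q = (P * 1000 * eta) / (rho * g * H)
  = (14 * 1000 * 0.8) / (1000 * 9.81 * 23)
  = 11200 / 225630
  = 0.04964 m^3/s = 49.64 L/s


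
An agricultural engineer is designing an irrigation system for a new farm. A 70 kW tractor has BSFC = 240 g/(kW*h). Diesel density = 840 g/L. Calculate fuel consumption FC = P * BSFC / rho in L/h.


FC = P * BSFC / rho_fuel
   = 70 * 240 / 840
   = 16800 / 840
   = 20 L/h


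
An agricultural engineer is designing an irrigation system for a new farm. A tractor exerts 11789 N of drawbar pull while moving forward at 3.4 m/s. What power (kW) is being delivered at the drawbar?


P = F * v / 1000
  = 11789 * 3.4 / 1000
  = 40082.60 / 1000
  = 40.08 kW


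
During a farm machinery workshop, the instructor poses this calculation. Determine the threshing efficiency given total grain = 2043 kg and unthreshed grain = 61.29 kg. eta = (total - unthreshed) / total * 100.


eta = (total - unthreshed) / total * 100
    = (2043 - 61.29) / 2043 * 100
    = 1981.71 / 2043 * 100
    = 97%


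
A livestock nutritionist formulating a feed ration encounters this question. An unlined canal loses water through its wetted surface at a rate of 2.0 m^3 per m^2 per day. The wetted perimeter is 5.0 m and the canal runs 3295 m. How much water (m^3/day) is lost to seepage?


S = C * P * L
  = 2.0 * 5.0 * 3295
  = 32950 m^3/day


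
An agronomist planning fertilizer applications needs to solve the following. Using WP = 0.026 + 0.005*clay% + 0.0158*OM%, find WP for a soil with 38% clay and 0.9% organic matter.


WP = 0.026 + 0.005*38 + 0.0158*0.9
   = 0.026 + 0.1900 + 0.0142
   = 0.2302


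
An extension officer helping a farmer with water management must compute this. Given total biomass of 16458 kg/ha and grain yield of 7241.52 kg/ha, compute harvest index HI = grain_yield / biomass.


HI = grain_yield / biomass
   = 7241.52 / 16458
   = 0.44


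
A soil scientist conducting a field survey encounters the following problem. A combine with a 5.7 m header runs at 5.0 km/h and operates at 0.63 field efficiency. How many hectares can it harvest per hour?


C = w * v * eta_f / 10
  = 5.7 * 5.0 * 0.63 / 10
  = 17.96 / 10
  = 1.80 ha/h


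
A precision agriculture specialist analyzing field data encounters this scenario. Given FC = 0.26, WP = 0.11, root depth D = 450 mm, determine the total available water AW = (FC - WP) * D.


AW = (FC - WP) * D
   = (0.26 - 0.11) * 450
   = 0.15 * 450
   = 67.50 mm


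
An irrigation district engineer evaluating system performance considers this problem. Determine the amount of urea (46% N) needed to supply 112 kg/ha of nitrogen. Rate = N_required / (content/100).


Rate = N_required / (N_content / 100)
     = 112 / (46 / 100)
     = 112 / 0.46
     = 243.48 kg/ha


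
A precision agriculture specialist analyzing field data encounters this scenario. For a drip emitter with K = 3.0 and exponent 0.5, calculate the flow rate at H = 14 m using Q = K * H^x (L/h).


Q = K * H^x
  = 3.0 * 14^0.5
  = 3.0 * 3.7417
  = 11.22 L/h


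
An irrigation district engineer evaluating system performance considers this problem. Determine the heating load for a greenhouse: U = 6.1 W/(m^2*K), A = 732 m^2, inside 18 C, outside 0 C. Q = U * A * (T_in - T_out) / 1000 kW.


dT = 18 - (0) = 18 K
Q = U * A * dT
  = 6.1 * 732 * 18
  = 80373.60 W = 80.37 kW


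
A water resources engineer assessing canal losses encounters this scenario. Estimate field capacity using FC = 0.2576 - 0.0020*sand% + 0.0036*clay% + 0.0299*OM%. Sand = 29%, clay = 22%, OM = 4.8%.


FC = 0.2576 - 0.0020*29 + 0.0036*22 + 0.0299*4.8
   = 0.2576 - 0.0580 + 0.0792 + 0.1435
   = 0.4223


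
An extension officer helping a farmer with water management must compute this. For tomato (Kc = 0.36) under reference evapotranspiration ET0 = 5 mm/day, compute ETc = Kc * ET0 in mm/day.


ETc = Kc * ET0
    = 0.36 * 5
    = 1.80 mm/day


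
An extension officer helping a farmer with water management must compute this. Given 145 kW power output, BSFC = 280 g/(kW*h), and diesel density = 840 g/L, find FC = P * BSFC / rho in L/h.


FC = P * BSFC / rho_fuel
   = 145 * 280 / 840
   = 40600 / 840
   = 48.33 L/h


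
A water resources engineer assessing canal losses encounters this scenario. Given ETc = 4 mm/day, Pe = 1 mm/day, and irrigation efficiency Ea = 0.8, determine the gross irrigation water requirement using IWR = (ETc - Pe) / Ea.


IWR = (ETc - Pe) / Ea
    = (4 - 1) / 0.8
    = 3 / 0.8
    = 3.75 mm/day


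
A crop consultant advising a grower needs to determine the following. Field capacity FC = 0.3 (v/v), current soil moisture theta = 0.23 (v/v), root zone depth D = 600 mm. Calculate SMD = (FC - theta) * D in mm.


SMD = (FC - theta) * D
    = (0.3 - 0.23) * 600
    = 0.070 * 600
    = 42 mm


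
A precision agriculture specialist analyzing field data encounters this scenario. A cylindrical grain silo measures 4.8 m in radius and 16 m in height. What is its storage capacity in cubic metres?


V = pi * r^2 * h
  = pi * 4.8^2 * 16
  = pi * 23.04 * 16
  = 1158.12 m^3


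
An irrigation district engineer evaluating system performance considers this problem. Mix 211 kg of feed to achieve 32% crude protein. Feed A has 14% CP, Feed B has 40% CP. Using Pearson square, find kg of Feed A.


parts_A = CP_b - target = 40 - 32 = 8
parts_B = target - CP_a = 32 - 14 = 18
total_parts = 8 + 18 = 26
Feed A = 211 * 8 / 26 = 64.92 kg
Feed B = 211 * 18 / 26 = 146.08 kg

64.92 kg


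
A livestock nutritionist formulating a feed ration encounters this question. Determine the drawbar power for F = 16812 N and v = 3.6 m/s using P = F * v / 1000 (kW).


P = F * v / 1000
  = 16812 * 3.6 / 1000
  = 60523.20 / 1000
  = 60.52 kW


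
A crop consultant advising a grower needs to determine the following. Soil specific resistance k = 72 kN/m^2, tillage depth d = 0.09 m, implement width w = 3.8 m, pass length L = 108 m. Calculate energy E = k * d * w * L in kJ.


E = k * d * w * L
  = 72 * 0.09 * 3.8 * 108
  = 2659.39 kJ


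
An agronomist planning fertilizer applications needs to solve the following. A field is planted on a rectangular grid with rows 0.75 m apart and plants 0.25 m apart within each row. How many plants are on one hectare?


D = 10000 / (row_sp * plant_sp)
  = 10000 / (0.75 * 0.25)
  = 10000 / 0.1875
  = 53333.33 plants/ha
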